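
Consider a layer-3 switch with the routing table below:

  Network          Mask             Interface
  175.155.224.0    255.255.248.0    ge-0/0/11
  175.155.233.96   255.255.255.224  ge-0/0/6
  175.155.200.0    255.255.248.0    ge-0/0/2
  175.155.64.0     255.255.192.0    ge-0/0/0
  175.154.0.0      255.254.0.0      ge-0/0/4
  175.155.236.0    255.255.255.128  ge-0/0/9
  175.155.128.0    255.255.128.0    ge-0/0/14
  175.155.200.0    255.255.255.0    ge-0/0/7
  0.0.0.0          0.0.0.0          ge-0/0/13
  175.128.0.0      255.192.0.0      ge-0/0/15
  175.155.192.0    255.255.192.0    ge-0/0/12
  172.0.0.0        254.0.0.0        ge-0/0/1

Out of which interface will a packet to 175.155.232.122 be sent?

Routes whose prefix contains 175.155.232.122:
  0.0.0.0/0 (default, matches everything) -> ge-0/0/13
  175.128.0.0/10 (175.128.0.0 - 175.191.255.255) -> ge-0/0/15
  175.154.0.0/15 (175.154.0.0 - 175.155.255.255) -> ge-0/0/4
  175.155.128.0/17 (175.155.128.0 - 175.155.255.255) -> ge-0/0/14
  175.155.192.0/18 (175.155.192.0 - 175.155.255.255) -> ge-0/0/12
More-specific entries that do NOT match:
  175.155.233.96/27 (175.155.233.96 - 175.155.233.127) does not contain 175.155.232.122
  175.155.236.0/25 (175.155.236.0 - 175.155.236.127) does not contain 175.155.232.122
  175.155.200.0/24 (175.155.200.0 - 175.155.200.255) does not contain 175.155.232.122
  175.155.224.0/21 (175.155.224.0 - 175.155.231.255) does not contain 175.155.232.122
  175.155.200.0/21 (175.155.200.0 - 175.155.207.255) does not contain 175.155.232.122
Longest matching prefix is /18 -> interface ge-0/0/12.

ge-0/0/12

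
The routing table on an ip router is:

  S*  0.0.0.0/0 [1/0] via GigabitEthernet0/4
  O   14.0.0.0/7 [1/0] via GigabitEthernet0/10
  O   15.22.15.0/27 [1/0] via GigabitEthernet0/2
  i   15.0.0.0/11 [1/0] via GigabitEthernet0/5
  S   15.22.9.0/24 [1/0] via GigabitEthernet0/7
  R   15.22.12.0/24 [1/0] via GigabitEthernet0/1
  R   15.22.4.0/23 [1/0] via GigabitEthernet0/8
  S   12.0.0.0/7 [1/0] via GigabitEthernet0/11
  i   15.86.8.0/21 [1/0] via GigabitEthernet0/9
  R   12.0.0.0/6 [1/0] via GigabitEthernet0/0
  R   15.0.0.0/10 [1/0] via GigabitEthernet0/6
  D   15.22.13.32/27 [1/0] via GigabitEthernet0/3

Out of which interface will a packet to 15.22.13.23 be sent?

GigabitEthernet0/5

Routes whose prefix contains 15.22.13.23:
  0.0.0.0/0 (default, matches everything) -> GigabitEthernet0/4
  12.0.0.0/6 (12.0.0.0 - 15.255.255.255) -> GigabitEthernet0/0
  14.0.0.0/7 (14.0.0.0 - 15.255.255.255) -> GigabitEthernet0/10
  15.0.0.0/10 (15.0.0.0 - 15.63.255.255) -> GigabitEthernet0/6
  15.0.0.0/11 (15.0.0.0 - 15.31.255.255) -> GigabitEthernet0/5
More-specific entries that do NOT match:
  15.22.15.0/27 (15.22.15.0 - 15.22.15.31) does not contain 15.22.13.23
  15.22.13.32/27 (15.22.13.32 - 15.22.13.63) does not contain 15.22.13.23
  15.22.9.0/24 (15.22.9.0 - 15.22.9.255) does not contain 15.22.13.23
  15.22.12.0/24 (15.22.12.0 - 15.22.12.255) does not contain 15.22.13.23
  15.22.4.0/23 (15.22.4.0 - 15.22.5.255) does not contain 15.22.13.23
  15.86.8.0/21 (15.86.8.0 - 15.86.15.255) does not contain 15.22.13.23
Longest matching prefix is /11 -> interface GigabitEthernet0/5.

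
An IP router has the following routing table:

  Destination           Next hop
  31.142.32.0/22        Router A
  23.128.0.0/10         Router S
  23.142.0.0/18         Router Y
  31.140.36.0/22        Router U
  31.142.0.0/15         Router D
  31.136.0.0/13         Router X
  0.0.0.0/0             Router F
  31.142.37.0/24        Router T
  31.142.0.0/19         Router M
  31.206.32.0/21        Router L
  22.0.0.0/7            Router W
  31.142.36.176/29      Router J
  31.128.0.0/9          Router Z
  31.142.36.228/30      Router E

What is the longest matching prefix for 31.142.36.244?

Entries matching 31.142.36.244:
  0.0.0.0/0 (default, matches everything)
  31.128.0.0/9 (31.128.0.0 - 31.255.255.255)
  31.136.0.0/13 (31.136.0.0 - 31.143.255.255)
  31.142.0.0/15 (31.142.0.0 - 31.143.255.255)
Most specific is 31.142.0.0/15.

31.142.0.0/15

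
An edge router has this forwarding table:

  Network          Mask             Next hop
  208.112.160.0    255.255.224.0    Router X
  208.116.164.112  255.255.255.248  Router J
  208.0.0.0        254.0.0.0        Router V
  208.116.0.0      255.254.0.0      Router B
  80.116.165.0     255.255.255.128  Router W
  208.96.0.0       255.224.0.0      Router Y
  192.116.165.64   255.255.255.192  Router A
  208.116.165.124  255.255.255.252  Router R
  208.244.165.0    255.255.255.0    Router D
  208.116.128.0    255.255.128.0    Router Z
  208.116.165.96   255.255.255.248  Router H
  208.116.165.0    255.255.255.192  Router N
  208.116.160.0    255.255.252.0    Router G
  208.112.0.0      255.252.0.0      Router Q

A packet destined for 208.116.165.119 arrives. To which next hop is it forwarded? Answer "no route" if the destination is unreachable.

Router Z

Routes whose prefix contains 208.116.165.119:
  208.0.0.0/7 (208.0.0.0 - 209.255.255.255) -> Router V
  208.96.0.0/11 (208.96.0.0 - 208.127.255.255) -> Router Y
  208.116.0.0/15 (208.116.0.0 - 208.117.255.255) -> Router B
  208.116.128.0/17 (208.116.128.0 - 208.116.255.255) -> Router Z
More-specific entries that do NOT match:
  208.116.165.124/30 (208.116.165.124 - 208.116.165.127) does not contain 208.116.165.119
  208.116.164.112/29 (208.116.164.112 - 208.116.164.119) does not contain 208.116.165.119
  208.116.165.96/29 (208.116.165.96 - 208.116.165.103) does not contain 208.116.165.119
  192.116.165.64/26 (192.116.165.64 - 192.116.165.127) does not contain 208.116.165.119
  208.116.165.0/26 (208.116.165.0 - 208.116.165.63) does not contain 208.116.165.119
  80.116.165.0/25 (80.116.165.0 - 80.116.165.127) does not contain 208.116.165.119
  208.244.165.0/24 (208.244.165.0 - 208.244.165.255) does not contain 208.116.165.119
  208.116.160.0/22 (208.116.160.0 - 208.116.163.255) does not contain 208.116.165.119
  208.112.160.0/19 (208.112.160.0 - 208.112.191.255) does not contain 208.116.165.119
Longest matching prefix is /17 -> next hop Router Z.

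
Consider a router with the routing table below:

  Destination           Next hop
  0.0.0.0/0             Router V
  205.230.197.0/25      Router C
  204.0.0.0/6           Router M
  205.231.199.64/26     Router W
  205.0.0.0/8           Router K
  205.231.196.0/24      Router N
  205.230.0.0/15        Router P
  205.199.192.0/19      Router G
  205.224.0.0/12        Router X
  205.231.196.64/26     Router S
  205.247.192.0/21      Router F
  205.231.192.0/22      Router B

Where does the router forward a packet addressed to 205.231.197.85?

Router P

Routes whose prefix contains 205.231.197.85:
  0.0.0.0/0 (default, matches everything) -> Router V
  204.0.0.0/6 (204.0.0.0 - 207.255.255.255) -> Router M
  205.0.0.0/8 (205.0.0.0 - 205.255.255.255) -> Router K
  205.224.0.0/12 (205.224.0.0 - 205.239.255.255) -> Router X
  205.230.0.0/15 (205.230.0.0 - 205.231.255.255) -> Router P
More-specific entries that do NOT match:
  205.231.199.64/26 (205.231.199.64 - 205.231.199.127) does not contain 205.231.197.85
  205.231.196.64/26 (205.231.196.64 - 205.231.196.127) does not contain 205.231.197.85
  205.230.197.0/25 (205.230.197.0 - 205.230.197.127) does not contain 205.231.197.85
  205.231.196.0/24 (205.231.196.0 - 205.231.196.255) does not contain 205.231.197.85
  205.231.192.0/22 (205.231.192.0 - 205.231.195.255) does not contain 205.231.197.85
  205.247.192.0/21 (205.247.192.0 - 205.247.199.255) does not contain 205.231.197.85
  205.199.192.0/19 (205.199.192.0 - 205.199.223.255) does not contain 205.231.197.85
Longest matching prefix is /15 -> next hop Router P.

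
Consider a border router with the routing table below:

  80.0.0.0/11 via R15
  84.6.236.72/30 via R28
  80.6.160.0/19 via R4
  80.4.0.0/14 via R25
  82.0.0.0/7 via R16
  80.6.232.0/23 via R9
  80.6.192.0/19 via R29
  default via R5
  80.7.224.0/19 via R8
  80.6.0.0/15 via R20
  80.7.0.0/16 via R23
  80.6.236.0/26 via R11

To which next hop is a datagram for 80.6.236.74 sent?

R20

Routes whose prefix contains 80.6.236.74:
  0.0.0.0/0 (default, matches everything) -> R5
  80.0.0.0/11 (80.0.0.0 - 80.31.255.255) -> R15
  80.4.0.0/14 (80.4.0.0 - 80.7.255.255) -> R25
  80.6.0.0/15 (80.6.0.0 - 80.7.255.255) -> R20
More-specific entries that do NOT match:
  84.6.236.72/30 (84.6.236.72 - 84.6.236.75) does not contain 80.6.236.74
  80.6.236.0/26 (80.6.236.0 - 80.6.236.63) does not contain 80.6.236.74
  80.6.232.0/23 (80.6.232.0 - 80.6.233.255) does not contain 80.6.236.74
  80.6.160.0/19 (80.6.160.0 - 80.6.191.255) does not contain 80.6.236.74
  80.6.192.0/19 (80.6.192.0 - 80.6.223.255) does not contain 80.6.236.74
  80.7.224.0/19 (80.7.224.0 - 80.7.255.255) does not contain 80.6.236.74
  80.7.0.0/16 (80.7.0.0 - 80.7.255.255) does not contain 80.6.236.74
Longest matching prefix is /15 -> next hop R20.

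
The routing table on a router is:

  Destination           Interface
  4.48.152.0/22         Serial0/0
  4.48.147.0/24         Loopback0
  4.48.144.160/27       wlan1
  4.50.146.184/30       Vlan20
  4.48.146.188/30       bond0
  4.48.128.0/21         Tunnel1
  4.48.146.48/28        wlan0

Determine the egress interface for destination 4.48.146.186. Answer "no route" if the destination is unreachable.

no route

No entry's prefix contains 4.48.146.186; there is no default route.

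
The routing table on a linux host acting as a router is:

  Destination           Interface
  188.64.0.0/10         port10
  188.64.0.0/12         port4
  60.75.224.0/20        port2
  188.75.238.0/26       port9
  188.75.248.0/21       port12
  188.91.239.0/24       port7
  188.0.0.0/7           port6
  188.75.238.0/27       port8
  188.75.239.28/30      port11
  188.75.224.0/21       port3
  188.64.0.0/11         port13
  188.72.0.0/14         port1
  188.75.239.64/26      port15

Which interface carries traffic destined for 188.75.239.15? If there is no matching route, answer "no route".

Routes whose prefix contains 188.75.239.15:
  188.0.0.0/7 (188.0.0.0 - 189.255.255.255) -> port6
  188.64.0.0/10 (188.64.0.0 - 188.127.255.255) -> port10
  188.64.0.0/11 (188.64.0.0 - 188.95.255.255) -> port13
  188.64.0.0/12 (188.64.0.0 - 188.79.255.255) -> port4
  188.72.0.0/14 (188.72.0.0 - 188.75.255.255) -> port1
More-specific entries that do NOT match:
  188.75.239.28/30 (188.75.239.28 - 188.75.239.31) does not contain 188.75.239.15
  188.75.238.0/27 (188.75.238.0 - 188.75.238.31) does not contain 188.75.239.15
  188.75.238.0/26 (188.75.238.0 - 188.75.238.63) does not contain 188.75.239.15
  188.75.239.64/26 (188.75.239.64 - 188.75.239.127) does not contain 188.75.239.15
  188.91.239.0/24 (188.91.239.0 - 188.91.239.255) does not contain 188.75.239.15
  188.75.248.0/21 (188.75.248.0 - 188.75.255.255) does not contain 188.75.239.15
  188.75.224.0/21 (188.75.224.0 - 188.75.231.255) does not contain 188.75.239.15
  60.75.224.0/20 (60.75.224.0 - 60.75.239.255) does not contain 188.75.239.15
Longest matching prefix is /14 -> interface port1.

port1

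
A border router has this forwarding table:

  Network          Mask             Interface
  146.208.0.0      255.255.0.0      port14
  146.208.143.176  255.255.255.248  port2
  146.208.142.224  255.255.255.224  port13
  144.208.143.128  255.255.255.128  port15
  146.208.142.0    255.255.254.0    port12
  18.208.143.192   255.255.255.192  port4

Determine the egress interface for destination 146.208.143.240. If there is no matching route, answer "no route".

Routes whose prefix contains 146.208.143.240:
  146.208.0.0/16 (146.208.0.0 - 146.208.255.255) -> port14
  146.208.142.0/23 (146.208.142.0 - 146.208.143.255) -> port12
More-specific entries that do NOT match:
  146.208.143.176/29 (146.208.143.176 - 146.208.143.183) does not contain 146.208.143.240
  146.208.142.224/27 (146.208.142.224 - 146.208.142.255) does not contain 146.208.143.240
  18.208.143.192/26 (18.208.143.192 - 18.208.143.255) does not contain 146.208.143.240
  144.208.143.128/25 (144.208.143.128 - 144.208.143.255) does not contain 146.208.143.240
Longest matching prefix is /23 -> interface port12.

port12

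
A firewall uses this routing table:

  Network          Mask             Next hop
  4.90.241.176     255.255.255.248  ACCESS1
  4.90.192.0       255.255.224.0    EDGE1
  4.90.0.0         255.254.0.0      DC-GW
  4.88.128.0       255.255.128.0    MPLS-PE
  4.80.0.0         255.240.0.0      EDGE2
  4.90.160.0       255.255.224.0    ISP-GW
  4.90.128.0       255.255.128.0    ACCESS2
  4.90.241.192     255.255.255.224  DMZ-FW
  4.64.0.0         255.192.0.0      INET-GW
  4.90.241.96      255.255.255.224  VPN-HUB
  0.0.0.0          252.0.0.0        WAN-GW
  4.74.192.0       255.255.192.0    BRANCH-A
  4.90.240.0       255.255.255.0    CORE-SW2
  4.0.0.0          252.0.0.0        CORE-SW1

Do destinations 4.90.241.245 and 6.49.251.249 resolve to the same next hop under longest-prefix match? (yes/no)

4.90.241.245: longest match 4.90.128.0/17 -> ACCESS2
6.49.251.249: longest match 4.0.0.0/6 -> CORE-SW1

no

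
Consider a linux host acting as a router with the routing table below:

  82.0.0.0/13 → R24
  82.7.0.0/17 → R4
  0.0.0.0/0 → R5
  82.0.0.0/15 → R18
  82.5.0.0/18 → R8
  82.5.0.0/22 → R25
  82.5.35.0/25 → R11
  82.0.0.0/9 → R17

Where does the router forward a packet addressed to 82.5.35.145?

Routes whose prefix contains 82.5.35.145:
  0.0.0.0/0 (default, matches everything) -> R5
  82.0.0.0/9 (82.0.0.0 - 82.127.255.255) -> R17
  82.0.0.0/13 (82.0.0.0 - 82.7.255.255) -> R24
  82.5.0.0/18 (82.5.0.0 - 82.5.63.255) -> R8
More-specific entries that do NOT match:
  82.5.35.0/25 (82.5.35.0 - 82.5.35.127) does not contain 82.5.35.145
  82.5.0.0/22 (82.5.0.0 - 82.5.3.255) does not contain 82.5.35.145
Longest matching prefix is /18 -> next hop R8.

R8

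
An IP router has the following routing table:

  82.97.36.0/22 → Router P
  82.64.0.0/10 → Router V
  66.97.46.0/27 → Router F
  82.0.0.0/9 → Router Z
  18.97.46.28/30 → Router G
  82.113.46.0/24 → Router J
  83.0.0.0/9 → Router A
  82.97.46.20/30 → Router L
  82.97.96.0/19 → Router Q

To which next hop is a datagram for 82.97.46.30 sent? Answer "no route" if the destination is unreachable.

Router V

Routes whose prefix contains 82.97.46.30:
  82.0.0.0/9 (82.0.0.0 - 82.127.255.255) -> Router Z
  82.64.0.0/10 (82.64.0.0 - 82.127.255.255) -> Router V
More-specific entries that do NOT match:
  18.97.46.28/30 (18.97.46.28 - 18.97.46.31) does not contain 82.97.46.30
  82.97.46.20/30 (82.97.46.20 - 82.97.46.23) does not contain 82.97.46.30
  66.97.46.0/27 (66.97.46.0 - 66.97.46.31) does not contain 82.97.46.30
  82.113.46.0/24 (82.113.46.0 - 82.113.46.255) does not contain 82.97.46.30
  82.97.36.0/22 (82.97.36.0 - 82.97.39.255) does not contain 82.97.46.30
  82.97.96.0/19 (82.97.96.0 - 82.97.127.255) does not contain 82.97.46.30
Longest matching prefix is /10 -> next hop Router V.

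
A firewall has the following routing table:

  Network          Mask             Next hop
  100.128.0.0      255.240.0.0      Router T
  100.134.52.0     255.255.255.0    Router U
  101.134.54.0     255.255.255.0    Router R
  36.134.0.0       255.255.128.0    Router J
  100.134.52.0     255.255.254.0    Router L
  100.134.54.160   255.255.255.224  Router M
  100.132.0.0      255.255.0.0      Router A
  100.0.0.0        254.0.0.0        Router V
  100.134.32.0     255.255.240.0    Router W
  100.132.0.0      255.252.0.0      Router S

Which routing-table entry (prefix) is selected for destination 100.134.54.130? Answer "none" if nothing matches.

100.132.0.0/14

Entries matching 100.134.54.130:
  100.0.0.0/7 (100.0.0.0 - 101.255.255.255)
  100.128.0.0/12 (100.128.0.0 - 100.143.255.255)
  100.132.0.0/14 (100.132.0.0 - 100.135.255.255)
Most specific is 100.132.0.0/14.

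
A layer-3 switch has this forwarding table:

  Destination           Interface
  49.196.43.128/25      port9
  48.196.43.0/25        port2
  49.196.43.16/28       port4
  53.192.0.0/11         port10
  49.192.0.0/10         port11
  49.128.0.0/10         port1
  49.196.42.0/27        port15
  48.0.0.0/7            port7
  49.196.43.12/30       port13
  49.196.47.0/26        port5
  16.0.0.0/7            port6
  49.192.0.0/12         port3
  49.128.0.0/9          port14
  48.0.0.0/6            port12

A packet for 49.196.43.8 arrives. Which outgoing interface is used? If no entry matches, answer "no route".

Routes whose prefix contains 49.196.43.8:
  48.0.0.0/6 (48.0.0.0 - 51.255.255.255) -> port12
  48.0.0.0/7 (48.0.0.0 - 49.255.255.255) -> port7
  49.128.0.0/9 (49.128.0.0 - 49.255.255.255) -> port14
  49.192.0.0/10 (49.192.0.0 - 49.255.255.255) -> port11
  49.192.0.0/12 (49.192.0.0 - 49.207.255.255) -> port3
More-specific entries that do NOT match:
  49.196.43.12/30 (49.196.43.12 - 49.196.43.15) does not contain 49.196.43.8
  49.196.43.16/28 (49.196.43.16 - 49.196.43.31) does not contain 49.196.43.8
  49.196.42.0/27 (49.196.42.0 - 49.196.42.31) does not contain 49.196.43.8
  49.196.47.0/26 (49.196.47.0 - 49.196.47.63) does not contain 49.196.43.8
  49.196.43.128/25 (49.196.43.128 - 49.196.43.255) does not contain 49.196.43.8
  48.196.43.0/25 (48.196.43.0 - 48.196.43.127) does not contain 49.196.43.8
Longest matching prefix is /12 -> interface port3.

port3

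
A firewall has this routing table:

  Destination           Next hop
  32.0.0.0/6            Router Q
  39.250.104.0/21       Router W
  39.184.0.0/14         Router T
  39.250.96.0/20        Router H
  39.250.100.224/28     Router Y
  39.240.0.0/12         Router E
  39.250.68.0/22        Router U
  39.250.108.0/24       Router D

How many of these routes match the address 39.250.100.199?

Prefixes containing 39.250.100.199:
  39.240.0.0/12 (39.240.0.0 - 39.255.255.255)
  39.250.96.0/20 (39.250.96.0 - 39.250.111.255)
Total matching entries: 2.

2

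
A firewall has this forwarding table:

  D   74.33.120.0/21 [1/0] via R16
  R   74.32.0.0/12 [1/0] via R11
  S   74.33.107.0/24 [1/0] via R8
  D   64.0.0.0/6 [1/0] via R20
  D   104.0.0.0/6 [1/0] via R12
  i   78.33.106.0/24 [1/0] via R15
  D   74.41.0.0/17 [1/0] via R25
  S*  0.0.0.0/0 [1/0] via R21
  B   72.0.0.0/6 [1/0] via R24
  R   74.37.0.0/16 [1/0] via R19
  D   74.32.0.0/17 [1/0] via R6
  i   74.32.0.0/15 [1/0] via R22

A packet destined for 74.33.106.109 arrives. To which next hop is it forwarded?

R22

Routes whose prefix contains 74.33.106.109:
  0.0.0.0/0 (default, matches everything) -> R21
  72.0.0.0/6 (72.0.0.0 - 75.255.255.255) -> R24
  74.32.0.0/12 (74.32.0.0 - 74.47.255.255) -> R11
  74.32.0.0/15 (74.32.0.0 - 74.33.255.255) -> R22
More-specific entries that do NOT match:
  74.33.107.0/24 (74.33.107.0 - 74.33.107.255) does not contain 74.33.106.109
  78.33.106.0/24 (78.33.106.0 - 78.33.106.255) does not contain 74.33.106.109
  74.33.120.0/21 (74.33.120.0 - 74.33.127.255) does not contain 74.33.106.109
  74.41.0.0/17 (74.41.0.0 - 74.41.127.255) does not contain 74.33.106.109
  74.32.0.0/17 (74.32.0.0 - 74.32.127.255) does not contain 74.33.106.109
  74.37.0.0/16 (74.37.0.0 - 74.37.255.255) does not contain 74.33.106.109
Longest matching prefix is /15 -> next hop R22.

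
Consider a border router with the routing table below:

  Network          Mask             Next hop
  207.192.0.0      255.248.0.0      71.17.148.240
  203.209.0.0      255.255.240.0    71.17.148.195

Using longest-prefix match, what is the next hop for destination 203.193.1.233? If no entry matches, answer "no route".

no route

No entry's prefix contains 203.193.1.233; there is no default route.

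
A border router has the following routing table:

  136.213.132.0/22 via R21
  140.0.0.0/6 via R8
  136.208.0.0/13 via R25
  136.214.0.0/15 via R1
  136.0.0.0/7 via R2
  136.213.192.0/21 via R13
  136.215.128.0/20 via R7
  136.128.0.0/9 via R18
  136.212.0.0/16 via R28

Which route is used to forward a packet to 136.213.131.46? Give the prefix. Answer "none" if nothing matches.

Entries matching 136.213.131.46:
  136.0.0.0/7 (136.0.0.0 - 137.255.255.255)
  136.128.0.0/9 (136.128.0.0 - 136.255.255.255)
  136.208.0.0/13 (136.208.0.0 - 136.215.255.255)
Most specific is 136.208.0.0/13.

136.208.0.0/13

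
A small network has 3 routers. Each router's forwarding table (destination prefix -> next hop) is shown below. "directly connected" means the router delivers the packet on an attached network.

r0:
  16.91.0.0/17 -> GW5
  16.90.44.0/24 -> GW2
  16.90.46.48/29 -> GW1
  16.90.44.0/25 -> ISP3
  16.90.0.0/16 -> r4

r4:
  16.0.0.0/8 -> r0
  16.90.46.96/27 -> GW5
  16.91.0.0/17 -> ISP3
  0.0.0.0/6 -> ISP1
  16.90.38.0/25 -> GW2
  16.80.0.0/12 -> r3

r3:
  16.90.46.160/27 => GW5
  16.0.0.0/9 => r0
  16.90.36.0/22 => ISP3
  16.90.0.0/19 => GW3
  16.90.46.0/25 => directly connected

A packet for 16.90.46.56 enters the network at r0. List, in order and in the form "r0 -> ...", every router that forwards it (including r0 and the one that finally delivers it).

r0 -> r4 -> r3

At r0: longest match for 16.90.46.56 is 16.90.0.0/16 -> r4
At r4: longest match for 16.90.46.56 is 16.80.0.0/12 -> r3
At r3: longest match for 16.90.46.56 is 16.90.46.0/25 -> directly connected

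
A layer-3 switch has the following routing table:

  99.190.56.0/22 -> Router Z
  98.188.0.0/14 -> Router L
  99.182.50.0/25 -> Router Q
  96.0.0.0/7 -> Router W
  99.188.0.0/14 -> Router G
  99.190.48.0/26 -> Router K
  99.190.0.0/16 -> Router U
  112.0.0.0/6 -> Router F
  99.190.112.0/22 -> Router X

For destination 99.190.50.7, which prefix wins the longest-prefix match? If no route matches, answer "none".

Entries matching 99.190.50.7:
  99.188.0.0/14 (99.188.0.0 - 99.191.255.255)
  99.190.0.0/16 (99.190.0.0 - 99.190.255.255)
Most specific is 99.190.0.0/16.

99.190.0.0/16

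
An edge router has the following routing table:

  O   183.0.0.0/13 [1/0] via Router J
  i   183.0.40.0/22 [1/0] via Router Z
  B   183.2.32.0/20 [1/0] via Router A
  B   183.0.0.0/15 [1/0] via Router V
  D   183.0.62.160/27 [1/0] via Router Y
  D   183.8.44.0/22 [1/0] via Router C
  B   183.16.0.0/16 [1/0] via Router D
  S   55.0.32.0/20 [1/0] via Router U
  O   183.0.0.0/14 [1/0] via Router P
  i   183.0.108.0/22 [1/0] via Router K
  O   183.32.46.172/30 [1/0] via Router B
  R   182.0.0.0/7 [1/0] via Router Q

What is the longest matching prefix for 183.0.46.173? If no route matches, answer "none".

Entries matching 183.0.46.173:
  182.0.0.0/7 (182.0.0.0 - 183.255.255.255)
  183.0.0.0/13 (183.0.0.0 - 183.7.255.255)
  183.0.0.0/14 (183.0.0.0 - 183.3.255.255)
  183.0.0.0/15 (183.0.0.0 - 183.1.255.255)
Most specific is 183.0.0.0/15.

183.0.0.0/15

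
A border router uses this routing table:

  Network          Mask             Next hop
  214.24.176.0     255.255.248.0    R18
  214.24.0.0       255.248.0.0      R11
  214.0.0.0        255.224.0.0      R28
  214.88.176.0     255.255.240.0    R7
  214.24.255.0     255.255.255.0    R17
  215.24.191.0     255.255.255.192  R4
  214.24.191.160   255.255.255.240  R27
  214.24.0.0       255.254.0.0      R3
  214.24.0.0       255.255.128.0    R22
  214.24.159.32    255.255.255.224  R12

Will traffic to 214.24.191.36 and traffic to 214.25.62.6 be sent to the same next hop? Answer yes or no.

yes

214.24.191.36: longest match 214.24.0.0/15 -> R3
214.25.62.6: longest match 214.24.0.0/15 -> R3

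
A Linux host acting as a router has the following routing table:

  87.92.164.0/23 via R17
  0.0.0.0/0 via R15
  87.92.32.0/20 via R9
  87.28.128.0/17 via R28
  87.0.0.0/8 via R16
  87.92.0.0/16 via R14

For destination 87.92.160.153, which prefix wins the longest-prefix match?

87.92.0.0/16

Entries matching 87.92.160.153:
  0.0.0.0/0 (default, matches everything)
  87.0.0.0/8 (87.0.0.0 - 87.255.255.255)
  87.92.0.0/16 (87.92.0.0 - 87.92.255.255)
Most specific is 87.92.0.0/16.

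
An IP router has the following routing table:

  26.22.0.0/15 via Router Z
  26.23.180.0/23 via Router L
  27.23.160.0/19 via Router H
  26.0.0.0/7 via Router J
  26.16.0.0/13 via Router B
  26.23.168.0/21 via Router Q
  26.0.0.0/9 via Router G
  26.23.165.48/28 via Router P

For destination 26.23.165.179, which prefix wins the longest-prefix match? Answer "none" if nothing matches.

Entries matching 26.23.165.179:
  26.0.0.0/7 (26.0.0.0 - 27.255.255.255)
  26.0.0.0/9 (26.0.0.0 - 26.127.255.255)
  26.16.0.0/13 (26.16.0.0 - 26.23.255.255)
  26.22.0.0/15 (26.22.0.0 - 26.23.255.255)
Most specific is 26.22.0.0/15.

26.22.0.0/15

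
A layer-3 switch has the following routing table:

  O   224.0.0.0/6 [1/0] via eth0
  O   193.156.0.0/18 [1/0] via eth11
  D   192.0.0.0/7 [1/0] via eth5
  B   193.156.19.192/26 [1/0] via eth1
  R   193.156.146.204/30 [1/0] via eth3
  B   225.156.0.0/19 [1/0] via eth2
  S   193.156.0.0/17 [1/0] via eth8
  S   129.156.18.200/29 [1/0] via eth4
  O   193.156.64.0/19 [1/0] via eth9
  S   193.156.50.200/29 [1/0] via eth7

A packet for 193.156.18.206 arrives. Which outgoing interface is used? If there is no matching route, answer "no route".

Routes whose prefix contains 193.156.18.206:
  192.0.0.0/7 (192.0.0.0 - 193.255.255.255) -> eth5
  193.156.0.0/17 (193.156.0.0 - 193.156.127.255) -> eth8
  193.156.0.0/18 (193.156.0.0 - 193.156.63.255) -> eth11
More-specific entries that do NOT match:
  193.156.146.204/30 (193.156.146.204 - 193.156.146.207) does not contain 193.156.18.206
  129.156.18.200/29 (129.156.18.200 - 129.156.18.207) does not contain 193.156.18.206
  193.156.50.200/29 (193.156.50.200 - 193.156.50.207) does not contain 193.156.18.206
  193.156.19.192/26 (193.156.19.192 - 193.156.19.255) does not contain 193.156.18.206
  225.156.0.0/19 (225.156.0.0 - 225.156.31.255) does not contain 193.156.18.206
  193.156.64.0/19 (193.156.64.0 - 193.156.95.255) does not contain 193.156.18.206
Longest matching prefix is /18 -> interface eth11.

eth11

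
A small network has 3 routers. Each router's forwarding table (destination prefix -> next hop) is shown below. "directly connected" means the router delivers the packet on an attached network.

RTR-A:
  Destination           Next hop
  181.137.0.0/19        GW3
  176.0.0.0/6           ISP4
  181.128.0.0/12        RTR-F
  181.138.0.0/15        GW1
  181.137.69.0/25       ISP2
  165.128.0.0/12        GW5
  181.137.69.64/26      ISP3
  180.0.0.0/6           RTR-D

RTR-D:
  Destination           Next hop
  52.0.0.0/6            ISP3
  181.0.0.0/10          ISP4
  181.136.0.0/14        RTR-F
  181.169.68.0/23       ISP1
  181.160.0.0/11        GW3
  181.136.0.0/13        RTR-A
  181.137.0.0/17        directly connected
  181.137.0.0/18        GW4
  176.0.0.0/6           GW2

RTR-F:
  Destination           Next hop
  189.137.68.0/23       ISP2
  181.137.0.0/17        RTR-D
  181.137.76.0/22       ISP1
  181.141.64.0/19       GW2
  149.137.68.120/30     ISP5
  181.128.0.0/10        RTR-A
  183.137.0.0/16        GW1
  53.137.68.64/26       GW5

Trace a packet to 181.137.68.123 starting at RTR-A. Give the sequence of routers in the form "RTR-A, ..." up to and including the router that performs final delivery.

At RTR-A: longest match for 181.137.68.123 is 181.128.0.0/12 -> RTR-F
At RTR-F: longest match for 181.137.68.123 is 181.137.0.0/17 -> RTR-D
At RTR-D: longest match for 181.137.68.123 is 181.137.0.0/17 -> directly connected

RTR-A, RTR-F, RTR-D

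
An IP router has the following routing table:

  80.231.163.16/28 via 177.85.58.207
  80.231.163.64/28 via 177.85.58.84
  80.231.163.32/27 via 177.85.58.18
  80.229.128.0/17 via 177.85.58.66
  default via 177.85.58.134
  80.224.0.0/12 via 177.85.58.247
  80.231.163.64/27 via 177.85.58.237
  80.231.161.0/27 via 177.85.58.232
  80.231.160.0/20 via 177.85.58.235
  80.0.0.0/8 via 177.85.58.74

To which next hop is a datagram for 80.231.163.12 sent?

Routes whose prefix contains 80.231.163.12:
  0.0.0.0/0 (default, matches everything) -> 177.85.58.134
  80.0.0.0/8 (80.0.0.0 - 80.255.255.255) -> 177.85.58.74
  80.224.0.0/12 (80.224.0.0 - 80.239.255.255) -> 177.85.58.247
  80.231.160.0/20 (80.231.160.0 - 80.231.175.255) -> 177.85.58.235
More-specific entries that do NOT match:
  80.231.163.16/28 (80.231.163.16 - 80.231.163.31) does not contain 80.231.163.12
  80.231.163.64/28 (80.231.163.64 - 80.231.163.79) does not contain 80.231.163.12
  80.231.163.32/27 (80.231.163.32 - 80.231.163.63) does not contain 80.231.163.12
  80.231.163.64/27 (80.231.163.64 - 80.231.163.95) does not contain 80.231.163.12
  80.231.161.0/27 (80.231.161.0 - 80.231.161.31) does not contain 80.231.163.12
Longest matching prefix is /20 -> next hop 177.85.58.235.

177.85.58.235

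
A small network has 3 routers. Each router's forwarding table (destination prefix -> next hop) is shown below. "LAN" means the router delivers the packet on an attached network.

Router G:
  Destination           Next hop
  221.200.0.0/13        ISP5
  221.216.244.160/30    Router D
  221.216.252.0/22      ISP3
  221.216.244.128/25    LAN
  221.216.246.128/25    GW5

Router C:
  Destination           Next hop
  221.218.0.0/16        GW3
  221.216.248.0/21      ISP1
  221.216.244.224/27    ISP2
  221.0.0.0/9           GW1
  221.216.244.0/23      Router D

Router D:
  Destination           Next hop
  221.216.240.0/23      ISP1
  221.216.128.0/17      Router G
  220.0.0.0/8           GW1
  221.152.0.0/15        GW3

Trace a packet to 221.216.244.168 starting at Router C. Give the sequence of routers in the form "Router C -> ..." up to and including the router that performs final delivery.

Router C -> Router D -> Router G

At Router C: longest match for 221.216.244.168 is 221.216.244.0/23 -> Router D
At Router D: longest match for 221.216.244.168 is 221.216.128.0/17 -> Router G
At Router G: longest match for 221.216.244.168 is 221.216.244.128/25 -> LAN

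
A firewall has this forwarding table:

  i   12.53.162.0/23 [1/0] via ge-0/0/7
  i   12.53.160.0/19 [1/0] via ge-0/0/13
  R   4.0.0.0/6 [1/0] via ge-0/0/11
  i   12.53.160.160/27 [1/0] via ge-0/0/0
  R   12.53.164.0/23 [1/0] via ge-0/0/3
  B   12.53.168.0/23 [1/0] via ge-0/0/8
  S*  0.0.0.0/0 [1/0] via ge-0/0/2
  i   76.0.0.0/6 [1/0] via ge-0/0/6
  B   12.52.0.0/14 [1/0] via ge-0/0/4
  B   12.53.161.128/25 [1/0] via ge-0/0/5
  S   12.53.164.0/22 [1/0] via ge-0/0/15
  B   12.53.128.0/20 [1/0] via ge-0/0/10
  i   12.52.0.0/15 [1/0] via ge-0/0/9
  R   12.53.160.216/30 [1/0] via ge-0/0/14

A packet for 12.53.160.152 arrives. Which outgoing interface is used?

Routes whose prefix contains 12.53.160.152:
  0.0.0.0/0 (default, matches everything) -> ge-0/0/2
  12.52.0.0/14 (12.52.0.0 - 12.55.255.255) -> ge-0/0/4
  12.52.0.0/15 (12.52.0.0 - 12.53.255.255) -> ge-0/0/9
  12.53.160.0/19 (12.53.160.0 - 12.53.191.255) -> ge-0/0/13
More-specific entries that do NOT match:
  12.53.160.216/30 (12.53.160.216 - 12.53.160.219) does not contain 12.53.160.152
  12.53.160.160/27 (12.53.160.160 - 12.53.160.191) does not contain 12.53.160.152
  12.53.161.128/25 (12.53.161.128 - 12.53.161.255) does not contain 12.53.160.152
  12.53.162.0/23 (12.53.162.0 - 12.53.163.255) does not contain 12.53.160.152
  12.53.164.0/23 (12.53.164.0 - 12.53.165.255) does not contain 12.53.160.152
  12.53.168.0/23 (12.53.168.0 - 12.53.169.255) does not contain 12.53.160.152
  12.53.164.0/22 (12.53.164.0 - 12.53.167.255) does not contain 12.53.160.152
  12.53.128.0/20 (12.53.128.0 - 12.53.143.255) does not contain 12.53.160.152
Longest matching prefix is /19 -> interface ge-0/0/13.

ge-0/0/13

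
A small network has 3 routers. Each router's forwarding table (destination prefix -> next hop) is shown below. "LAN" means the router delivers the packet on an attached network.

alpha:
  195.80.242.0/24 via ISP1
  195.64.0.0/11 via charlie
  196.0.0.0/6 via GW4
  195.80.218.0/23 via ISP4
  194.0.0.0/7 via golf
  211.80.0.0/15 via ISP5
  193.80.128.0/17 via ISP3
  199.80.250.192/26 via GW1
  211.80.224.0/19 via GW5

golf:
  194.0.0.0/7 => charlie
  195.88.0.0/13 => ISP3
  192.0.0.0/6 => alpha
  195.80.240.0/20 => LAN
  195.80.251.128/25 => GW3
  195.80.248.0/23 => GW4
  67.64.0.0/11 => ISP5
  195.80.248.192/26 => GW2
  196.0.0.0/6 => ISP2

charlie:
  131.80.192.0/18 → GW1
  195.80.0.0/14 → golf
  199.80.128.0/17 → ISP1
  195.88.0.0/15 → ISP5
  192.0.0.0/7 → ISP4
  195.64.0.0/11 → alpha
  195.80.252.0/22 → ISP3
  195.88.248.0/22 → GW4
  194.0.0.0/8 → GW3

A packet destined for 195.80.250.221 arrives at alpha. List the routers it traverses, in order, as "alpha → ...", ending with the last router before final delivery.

At alpha: longest match for 195.80.250.221 is 195.64.0.0/11 -> charlie
At charlie: longest match for 195.80.250.221 is 195.80.0.0/14 -> golf
At golf: longest match for 195.80.250.221 is 195.80.240.0/20 -> LAN

alpha → charlie → golf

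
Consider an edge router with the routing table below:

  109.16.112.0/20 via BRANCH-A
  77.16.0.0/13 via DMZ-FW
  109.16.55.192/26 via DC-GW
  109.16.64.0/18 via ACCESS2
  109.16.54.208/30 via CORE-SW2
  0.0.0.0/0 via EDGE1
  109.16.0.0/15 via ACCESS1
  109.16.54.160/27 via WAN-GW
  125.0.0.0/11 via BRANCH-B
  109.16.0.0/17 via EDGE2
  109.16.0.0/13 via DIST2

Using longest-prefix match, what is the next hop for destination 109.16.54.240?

Routes whose prefix contains 109.16.54.240:
  0.0.0.0/0 (default, matches everything) -> EDGE1
  109.16.0.0/13 (109.16.0.0 - 109.23.255.255) -> DIST2
  109.16.0.0/15 (109.16.0.0 - 109.17.255.255) -> ACCESS1
  109.16.0.0/17 (109.16.0.0 - 109.16.127.255) -> EDGE2
More-specific entries that do NOT match:
  109.16.54.208/30 (109.16.54.208 - 109.16.54.211) does not contain 109.16.54.240
  109.16.54.160/27 (109.16.54.160 - 109.16.54.191) does not contain 109.16.54.240
  109.16.55.192/26 (109.16.55.192 - 109.16.55.255) does not contain 109.16.54.240
  109.16.112.0/20 (109.16.112.0 - 109.16.127.255) does not contain 109.16.54.240
  109.16.64.0/18 (109.16.64.0 - 109.16.127.255) does not contain 109.16.54.240
Longest matching prefix is /17 -> next hop EDGE2.

EDGE2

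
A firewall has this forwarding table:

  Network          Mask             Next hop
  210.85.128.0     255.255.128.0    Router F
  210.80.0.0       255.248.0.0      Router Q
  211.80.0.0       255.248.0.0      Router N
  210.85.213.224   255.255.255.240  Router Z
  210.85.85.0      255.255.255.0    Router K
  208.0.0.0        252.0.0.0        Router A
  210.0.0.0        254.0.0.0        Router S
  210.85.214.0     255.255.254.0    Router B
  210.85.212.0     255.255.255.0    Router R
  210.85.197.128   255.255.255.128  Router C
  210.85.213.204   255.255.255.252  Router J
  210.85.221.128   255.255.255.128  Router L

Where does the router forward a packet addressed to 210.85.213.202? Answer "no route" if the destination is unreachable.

Routes whose prefix contains 210.85.213.202:
  208.0.0.0/6 (208.0.0.0 - 211.255.255.255) -> Router A
  210.0.0.0/7 (210.0.0.0 - 211.255.255.255) -> Router S
  210.80.0.0/13 (210.80.0.0 - 210.87.255.255) -> Router Q
  210.85.128.0/17 (210.85.128.0 - 210.85.255.255) -> Router F
More-specific entries that do NOT match:
  210.85.213.204/30 (210.85.213.204 - 210.85.213.207) does not contain 210.85.213.202
  210.85.213.224/28 (210.85.213.224 - 210.85.213.239) does not contain 210.85.213.202
  210.85.197.128/25 (210.85.197.128 - 210.85.197.255) does not contain 210.85.213.202
  210.85.221.128/25 (210.85.221.128 - 210.85.221.255) does not contain 210.85.213.202
  210.85.85.0/24 (210.85.85.0 - 210.85.85.255) does not contain 210.85.213.202
  210.85.212.0/24 (210.85.212.0 - 210.85.212.255) does not contain 210.85.213.202
  210.85.214.0/23 (210.85.214.0 - 210.85.215.255) does not contain 210.85.213.202
Longest matching prefix is /17 -> next hop Router F.

Router F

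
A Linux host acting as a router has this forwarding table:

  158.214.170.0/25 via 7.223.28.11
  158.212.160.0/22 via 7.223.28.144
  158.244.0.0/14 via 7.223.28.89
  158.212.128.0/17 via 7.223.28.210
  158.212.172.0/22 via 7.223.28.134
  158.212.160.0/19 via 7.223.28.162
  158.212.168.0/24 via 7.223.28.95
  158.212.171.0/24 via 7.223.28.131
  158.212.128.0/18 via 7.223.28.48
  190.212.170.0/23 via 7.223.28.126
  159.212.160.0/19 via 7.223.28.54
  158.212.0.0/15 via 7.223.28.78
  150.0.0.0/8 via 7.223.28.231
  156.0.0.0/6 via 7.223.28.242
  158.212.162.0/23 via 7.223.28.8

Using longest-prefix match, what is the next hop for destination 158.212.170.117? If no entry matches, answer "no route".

7.223.28.162

Routes whose prefix contains 158.212.170.117:
  156.0.0.0/6 (156.0.0.0 - 159.255.255.255) -> 7.223.28.242
  158.212.0.0/15 (158.212.0.0 - 158.213.255.255) -> 7.223.28.78
  158.212.128.0/17 (158.212.128.0 - 158.212.255.255) -> 7.223.28.210
  158.212.128.0/18 (158.212.128.0 - 158.212.191.255) -> 7.223.28.48
  158.212.160.0/19 (158.212.160.0 - 158.212.191.255) -> 7.223.28.162
More-specific entries that do NOT match:
  158.214.170.0/25 (158.214.170.0 - 158.214.170.127) does not contain 158.212.170.117
  158.212.168.0/24 (158.212.168.0 - 158.212.168.255) does not contain 158.212.170.117
  158.212.171.0/24 (158.212.171.0 - 158.212.171.255) does not contain 158.212.170.117
  190.212.170.0/23 (190.212.170.0 - 190.212.171.255) does not contain 158.212.170.117
  158.212.162.0/23 (158.212.162.0 - 158.212.163.255) does not contain 158.212.170.117
  158.212.160.0/22 (158.212.160.0 - 158.212.163.255) does not contain 158.212.170.117
  158.212.172.0/22 (158.212.172.0 - 158.212.175.255) does not contain 158.212.170.117
Longest matching prefix is /19 -> next hop 7.223.28.162.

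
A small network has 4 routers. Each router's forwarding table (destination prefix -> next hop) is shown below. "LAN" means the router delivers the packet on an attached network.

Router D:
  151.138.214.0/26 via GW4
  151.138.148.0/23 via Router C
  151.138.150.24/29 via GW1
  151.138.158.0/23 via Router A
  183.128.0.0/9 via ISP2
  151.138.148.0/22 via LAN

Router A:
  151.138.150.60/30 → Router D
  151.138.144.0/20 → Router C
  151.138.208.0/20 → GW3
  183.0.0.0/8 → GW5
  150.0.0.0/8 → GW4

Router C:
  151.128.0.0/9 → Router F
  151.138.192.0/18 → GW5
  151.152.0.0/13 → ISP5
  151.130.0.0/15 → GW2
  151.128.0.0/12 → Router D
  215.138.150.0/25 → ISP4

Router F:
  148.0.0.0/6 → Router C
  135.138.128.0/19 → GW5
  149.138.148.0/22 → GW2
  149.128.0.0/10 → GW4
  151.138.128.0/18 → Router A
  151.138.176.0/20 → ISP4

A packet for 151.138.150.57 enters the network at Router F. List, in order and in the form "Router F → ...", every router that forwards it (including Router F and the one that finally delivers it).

Router F → Router A → Router C → Router D

At Router F: longest match for 151.138.150.57 is 151.138.128.0/18 -> Router A
At Router A: longest match for 151.138.150.57 is 151.138.144.0/20 -> Router C
At Router C: longest match for 151.138.150.57 is 151.128.0.0/12 -> Router D
At Router D: longest match for 151.138.150.57 is 151.138.148.0/22 -> LAN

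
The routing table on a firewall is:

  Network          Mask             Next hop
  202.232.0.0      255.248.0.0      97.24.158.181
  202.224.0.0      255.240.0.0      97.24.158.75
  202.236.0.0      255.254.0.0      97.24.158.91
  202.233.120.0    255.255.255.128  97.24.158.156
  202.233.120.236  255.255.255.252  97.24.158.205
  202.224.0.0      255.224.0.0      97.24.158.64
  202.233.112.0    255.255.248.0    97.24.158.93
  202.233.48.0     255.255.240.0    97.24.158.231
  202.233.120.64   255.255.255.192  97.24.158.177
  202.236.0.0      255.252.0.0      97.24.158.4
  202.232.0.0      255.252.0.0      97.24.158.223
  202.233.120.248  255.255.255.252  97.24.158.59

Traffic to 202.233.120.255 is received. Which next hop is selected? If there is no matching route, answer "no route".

Routes whose prefix contains 202.233.120.255:
  202.224.0.0/11 (202.224.0.0 - 202.255.255.255) -> 97.24.158.64
  202.224.0.0/12 (202.224.0.0 - 202.239.255.255) -> 97.24.158.75
  202.232.0.0/13 (202.232.0.0 - 202.239.255.255) -> 97.24.158.181
  202.232.0.0/14 (202.232.0.0 - 202.235.255.255) -> 97.24.158.223
More-specific entries that do NOT match:
  202.233.120.236/30 (202.233.120.236 - 202.233.120.239) does not contain 202.233.120.255
  202.233.120.248/30 (202.233.120.248 - 202.233.120.251) does not contain 202.233.120.255
  202.233.120.64/26 (202.233.120.64 - 202.233.120.127) does not contain 202.233.120.255
  202.233.120.0/25 (202.233.120.0 - 202.233.120.127) does not contain 202.233.120.255
  202.233.112.0/21 (202.233.112.0 - 202.233.119.255) does not contain 202.233.120.255
  202.233.48.0/20 (202.233.48.0 - 202.233.63.255) does not contain 202.233.120.255
  202.236.0.0/15 (202.236.0.0 - 202.237.255.255) does not contain 202.233.120.255
Longest matching prefix is /14 -> next hop 97.24.158.223.

97.24.158.223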